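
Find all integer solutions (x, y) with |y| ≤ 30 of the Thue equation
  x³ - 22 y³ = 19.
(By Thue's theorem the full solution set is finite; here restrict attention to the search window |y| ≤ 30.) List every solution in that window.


The equation is x³ - 22y³ = 19. For fixed y, x³ = 22·y³ + 19, so a solution requires the RHS to be a perfect cube.
Strategy: iterate y from -30 to 30, compute RHS = 22·y³ + 19, and check whether it is a (positive or negative) perfect cube.
Check small values of y:
  y = 0: RHS = 19 is not a perfect cube.
  y = 1: RHS = 41 is not a perfect cube.
  y = -1: RHS = -3 is not a perfect cube.
  y = 2: RHS = 195 is not a perfect cube.
  y = -2: RHS = -157 is not a perfect cube.
  y = 3: RHS = 613 is not a perfect cube.
  y = -3: RHS = -575 is not a perfect cube.
Continuing the search up to |y| = 30 finds no solutions either.
No (x, y) in the scanned range satisfies the equation.

No integer solutions with |y| ≤ 30.


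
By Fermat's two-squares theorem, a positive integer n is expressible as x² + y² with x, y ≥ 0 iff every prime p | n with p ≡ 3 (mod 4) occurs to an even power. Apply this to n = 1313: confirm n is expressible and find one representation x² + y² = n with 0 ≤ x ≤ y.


Step 1: Factor n = 1313 = 13 · 101.
Step 2: Check the mod-4 condition on each prime factor: 13 ≡ 1 (mod 4), exponent 1; 101 ≡ 1 (mod 4), exponent 1.
All primes ≡ 3 (mod 4) appear to even exponent (or don't appear), so by the two-squares theorem n IS expressible as a sum of two squares.
Step 3: Build a representation. Here n = 13 · 101 is a product of primes ≡ 1 (mod 4). Each prime p ≡ 1 (mod 4) is itself a sum of two squares; find a² by testing p − a² for a perfect square:
  13: 13 − 1² = 12, 13 − 2² = 9 = 3² ⇒ 13 = 2² + 3².
  101: 101 − 1² = 100 = 10² ⇒ 101 = 1² + 10².
  Combine using the Brahmagupta–Fibonacci identity (a² + b²)(c² + d²) = (ac − bd)² + (ad + bc)² = (ac + bd)² + (ad − bc)²:
  13 · 101 = 1313: from (2² + 3²)(1² + 10²), take (2·1 − 3·10, 2·10 + 3·1) = (2 − 30, 20 + 3) = (-28, 23); dropping signs (only squares matter) gives (28, 23); check 28² + 23² = 784 + 529 = 1313 ✓.
Step 4: Order so x ≤ y and verify: 23² + 28² = 529 + 784 = 1313 = n. ✓

n = 1313 = 23² + 28² (one valid representation with x ≤ y).


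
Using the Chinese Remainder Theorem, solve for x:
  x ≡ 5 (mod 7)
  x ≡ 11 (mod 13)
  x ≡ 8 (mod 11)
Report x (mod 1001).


Moduli 7, 13, 11 are pairwise coprime; by CRT there is a unique solution modulo M = 7 · 13 · 11 = 1001.
Solve pairwise, accumulating the modulus:
  Start with x ≡ 5 (mod 7).
  Combine with x ≡ 11 (mod 13): since gcd(7, 13) = 1, we get a unique residue mod 91.
    Write x = 5 + 7·t and substitute into x ≡ 11 (mod 13): 7·t ≡ 11 − 5 = 6 (mod 13).
    The inverse of 7 mod 13 is 2 (since 7·2 = 14 = 1·13 + 1), so t ≡ 2·6 = 12 ≡ 12 (mod 13).
    Then x = 5 + 7·12 = 89, valid modulo lcm(7, 13) = 91: x ≡ 89 (mod 91).
  Combine with x ≡ 8 (mod 11): since gcd(91, 11) = 1, we get a unique residue mod 1001.
    Write x = 89 + 91·t and substitute into x ≡ 8 (mod 11): 91·t ≡ 8 − 89 = -81 (mod 11).
    Reduce coefficients mod 11: 3·t ≡ 7 (mod 11).
    The inverse of 3 mod 11 is 4 (since 3·4 = 12 = 1·11 + 1), so t ≡ 4·7 = 28 ≡ 6 (mod 11).
    Then x = 89 + 91·6 = 635, valid modulo lcm(91, 11) = 1001: x ≡ 635 (mod 1001).
Verify: 635 mod 7 = 5 ✓, 635 mod 13 = 11 ✓, 635 mod 11 = 8 ✓.

x ≡ 635 (mod 1001).


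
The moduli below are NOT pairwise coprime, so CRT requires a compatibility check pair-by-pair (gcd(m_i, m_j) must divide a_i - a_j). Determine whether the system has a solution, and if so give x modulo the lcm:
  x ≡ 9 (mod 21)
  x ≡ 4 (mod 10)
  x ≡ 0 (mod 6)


Moduli 21, 10, 6 are not pairwise coprime, so CRT works modulo lcm(m_i) when all pairwise compatibility conditions hold.
Pairwise compatibility: gcd(m_i, m_j) must divide a_i - a_j for every pair.
Merge one congruence at a time:
  Start: x ≡ 9 (mod 21).
  Combine with x ≡ 4 (mod 10): gcd(21, 10) = 1; 4 - 9 = -5, which IS divisible by 1, so compatible.
    Write x = 9 + 21·t and substitute into x ≡ 4 (mod 10): 21·t ≡ 4 − 9 = -5 (mod 10).
    Reduce coefficients mod 10: 1·t ≡ 5 (mod 10).
    So t ≡ 5 (mod 10).
    Then x = 9 + 21·5 = 114, valid modulo lcm(21, 10) = 210: x ≡ 114 (mod 210).
  Combine with x ≡ 0 (mod 6): gcd(210, 6) = 6; 0 - 114 = -114, which IS divisible by 6, so compatible.
    Write x = 114 + 210·t and substitute into x ≡ 0 (mod 6): 210·t ≡ 0 − 114 = -114 (mod 6).
    Divide the congruence (and modulus) by g = 6: 35·t ≡ -19 (mod 1).
    Modulo 1 every t works; take t = 0.
    Then x = 114 + 210·0 = 114, valid modulo lcm(210, 6) = 210: x ≡ 114 (mod 210).
Verify: 114 mod 21 = 9, 114 mod 10 = 4, 114 mod 6 = 0.

x ≡ 114 (mod 210).


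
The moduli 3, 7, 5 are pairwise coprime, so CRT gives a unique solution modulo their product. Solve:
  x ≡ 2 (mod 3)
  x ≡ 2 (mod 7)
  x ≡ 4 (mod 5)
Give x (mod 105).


Moduli 3, 7, 5 are pairwise coprime; by CRT there is a unique solution modulo M = 3 · 7 · 5 = 105.
Solve pairwise, accumulating the modulus:
  Start with x ≡ 2 (mod 3).
  Combine with x ≡ 2 (mod 7): since gcd(3, 7) = 1, we get a unique residue mod 21.
    Write x = 2 + 3·t and substitute into x ≡ 2 (mod 7): 3·t ≡ 2 − 2 = 0 (mod 7).
    The inverse of 3 mod 7 is 5 (since 3·5 = 15 = 2·7 + 1), so t ≡ 5·0 = 0 ≡ 0 (mod 7).
    Then x = 2 + 3·0 = 2, valid modulo lcm(3, 7) = 21: x ≡ 2 (mod 21).
  Combine with x ≡ 4 (mod 5): since gcd(21, 5) = 1, we get a unique residue mod 105.
    Write x = 2 + 21·t and substitute into x ≡ 4 (mod 5): 21·t ≡ 4 − 2 = 2 (mod 5).
    Reduce coefficients mod 5: 1·t ≡ 2 (mod 5).
    So t ≡ 2 (mod 5).
    Then x = 2 + 21·2 = 44, valid modulo lcm(21, 5) = 105: x ≡ 44 (mod 105).
Verify: 44 mod 3 = 2 ✓, 44 mod 7 = 2 ✓, 44 mod 5 = 4 ✓.

x ≡ 44 (mod 105).


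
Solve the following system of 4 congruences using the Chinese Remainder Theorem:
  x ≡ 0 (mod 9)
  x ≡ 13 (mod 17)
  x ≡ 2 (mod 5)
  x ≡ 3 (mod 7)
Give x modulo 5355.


Product of moduli M = 9 · 17 · 5 · 7 = 5355.
Merge one congruence at a time:
  Start: x ≡ 0 (mod 9).
  Combine with x ≡ 13 (mod 17); new modulus lcm = 153.
    Write x = 0 + 9·t and substitute into x ≡ 13 (mod 17): 9·t ≡ 13 − 0 = 13 (mod 17).
    The inverse of 9 mod 17 is 2 (since 9·2 = 18 = 1·17 + 1), so t ≡ 2·13 = 26 ≡ 9 (mod 17).
    Then x = 0 + 9·9 = 81, valid modulo lcm(9, 17) = 153: x ≡ 81 (mod 153).
  Combine with x ≡ 2 (mod 5); new modulus lcm = 765.
    Write x = 81 + 153·t and substitute into x ≡ 2 (mod 5): 153·t ≡ 2 − 81 = -79 (mod 5).
    Reduce coefficients mod 5: 3·t ≡ 1 (mod 5).
    The inverse of 3 mod 5 is 2 (since 3·2 = 6 = 1·5 + 1), so t ≡ 2·1 = 2 ≡ 2 (mod 5).
    Then x = 81 + 153·2 = 387, valid modulo lcm(153, 5) = 765: x ≡ 387 (mod 765).
  Combine with x ≡ 3 (mod 7); new modulus lcm = 5355.
    Write x = 387 + 765·t and substitute into x ≡ 3 (mod 7): 765·t ≡ 3 − 387 = -384 (mod 7).
    Reduce coefficients mod 7: 2·t ≡ 1 (mod 7).
    The inverse of 2 mod 7 is 4 (since 2·4 = 8 = 1·7 + 1), so t ≡ 4·1 = 4 ≡ 4 (mod 7).
    Then x = 387 + 765·4 = 3447, valid modulo lcm(765, 7) = 5355: x ≡ 3447 (mod 5355).
Verify against each original: 3447 mod 9 = 0, 3447 mod 17 = 13, 3447 mod 5 = 2, 3447 mod 7 = 3.

x ≡ 3447 (mod 5355).


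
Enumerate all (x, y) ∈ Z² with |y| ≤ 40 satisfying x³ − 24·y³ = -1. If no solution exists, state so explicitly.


The equation is x³ - 24y³ = -1. For fixed y, x³ = 24·y³ − 1, so a solution requires the RHS to be a perfect cube.
Strategy: iterate y from -40 to 40, compute RHS = 24·y³ − 1, and check whether it is a (positive or negative) perfect cube.
Check small values of y:
  y = 0: RHS = -1 = (-1)³ ⇒ x = -1 works.
  y = 1: RHS = 23 is not a perfect cube.
  y = -1: RHS = -25 is not a perfect cube.
  y = 2: RHS = 191 is not a perfect cube.
  y = -2: RHS = -193 is not a perfect cube.
  y = 3: RHS = 647 is not a perfect cube.
  y = -3: RHS = -649 is not a perfect cube.
Continuing the search up to |y| = 40 finds no further solutions beyond those listed.
Collected solutions: (-1, 0).

Solutions (with |y| ≤ 40): (-1, 0).


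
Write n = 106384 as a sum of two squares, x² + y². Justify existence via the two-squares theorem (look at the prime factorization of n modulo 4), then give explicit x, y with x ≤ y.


Step 1: Factor n = 106384 = 2^4 · 61 · 109.
Step 2: Check the mod-4 condition on each prime factor: 2 = 2 (special); 61 ≡ 1 (mod 4), exponent 1; 109 ≡ 1 (mod 4), exponent 1.
All primes ≡ 3 (mod 4) appear to even exponent (or don't appear), so by the two-squares theorem n IS expressible as a sum of two squares.
Step 3: Build a representation. Group n = k² · m with k = 4 and m = 61 · 109 = 6649 (a product of primes ≡ 1 (mod 4)); a representation of m scales to one of n via (k·x)² + (k·y)² = k²(x² + y²). Each prime p ≡ 1 (mod 4) is itself a sum of two squares; find a² by testing p − a² for a perfect square:
  61: 61 − 1² = 60, 61 − 2² = 57, 61 − 3² = 52, 61 − 4² = 45, 61 − 5² = 36 = 6² ⇒ 61 = 5² + 6².
  109: 109 − 1² = 108, 109 − 2² = 105, 109 − 3² = 100 = 10² ⇒ 109 = 3² + 10².
  Combine using the Brahmagupta–Fibonacci identity (a² + b²)(c² + d²) = (ac − bd)² + (ad + bc)² = (ac + bd)² + (ad − bc)²:
  61 · 109 = 6649: from (5² + 6²)(3² + 10²), take (5·3 − 6·10, 5·10 + 6·3) = (15 − 60, 50 + 18) = (-45, 68); dropping signs (only squares matter) gives (45, 68); check 45² + 68² = 2025 + 4624 = 6649 ✓.
  Scale by k = 4: (4·45, 4·68) = (180, 272).
Step 4: Order so x ≤ y and verify: 180² + 272² = 32400 + 73984 = 106384 = n. ✓

n = 106384 = 180² + 272² (one valid representation with x ≤ y).


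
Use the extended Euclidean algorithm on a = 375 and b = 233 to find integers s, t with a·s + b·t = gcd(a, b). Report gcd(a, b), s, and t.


Euclidean algorithm on (375, 233) — divide until remainder is 0:
  375 = 1 · 233 + 142
  233 = 1 · 142 + 91
  142 = 1 · 91 + 51
  91 = 1 · 51 + 40
  51 = 1 · 40 + 11
  40 = 3 · 11 + 7
  11 = 1 · 7 + 4
  7 = 1 · 4 + 3
  4 = 1 · 3 + 1
  3 = 3 · 1 + 0
gcd(375, 233) = 1.
Track Bezout coefficients alongside the remainders: start with r₀ = 375 = a·1 + b·0 (s = 1, t = 0) and r₁ = 233 = a·0 + b·1 (s = 0, t = 1); each new remainder r_{k+1} = r_{k-1} − q_k·r_k inherits s_{k+1} = s_{k-1} − q_k·s_k, t_{k+1} = t_{k-1} − q_k·t_k, so r_k = a·s_k + b·t_k at every step:
  q = 1: r = 142, s = 1 − 1·0 = 1, t = 0 − 1·1 = -1  (check: 375·1 + 233·(-1) = 142)
  q = 1: r = 91, s = 0 − 1·1 = -1, t = 1 − 1·(-1) = 2  (check: 375·(-1) + 233·2 = 91)
  q = 1: r = 51, s = 1 − 1·(-1) = 2, t = -1 − 1·2 = -3  (check: 375·2 + 233·(-3) = 51)
  q = 1: r = 40, s = -1 − 1·2 = -3, t = 2 − 1·(-3) = 5  (check: 375·(-3) + 233·5 = 40)
  q = 1: r = 11, s = 2 − 1·(-3) = 5, t = -3 − 1·5 = -8  (check: 375·5 + 233·(-8) = 11)
  q = 3: r = 7, s = -3 − 3·5 = -18, t = 5 − 3·(-8) = 29  (check: 375·(-18) + 233·29 = 7)
  q = 1: r = 4, s = 5 − 1·(-18) = 23, t = -8 − 1·29 = -37  (check: 375·23 + 233·(-37) = 4)
  q = 1: r = 3, s = -18 − 1·23 = -41, t = 29 − 1·(-37) = 66  (check: 375·(-41) + 233·66 = 3)
  q = 1: r = 1, s = 23 − 1·(-41) = 64, t = -37 − 1·66 = -103  (check: 375·64 + 233·(-103) = 1)
The row with r = 1 (the gcd) gives the Bezout coefficients s = 64, t = -103.
Result: 375 · (64) + 233 · (-103) = 1.

gcd(375, 233) = 1; s = 64, t = -103 (check: 375·64 + 233·(-103) = 1).


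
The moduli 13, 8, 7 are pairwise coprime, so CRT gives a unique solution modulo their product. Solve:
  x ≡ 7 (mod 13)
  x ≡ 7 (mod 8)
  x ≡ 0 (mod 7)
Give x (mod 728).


Moduli 13, 8, 7 are pairwise coprime; by CRT there is a unique solution modulo M = 13 · 8 · 7 = 728.
Solve pairwise, accumulating the modulus:
  Start with x ≡ 7 (mod 13).
  Combine with x ≡ 7 (mod 8): since gcd(13, 8) = 1, we get a unique residue mod 104.
    Write x = 7 + 13·t and substitute into x ≡ 7 (mod 8): 13·t ≡ 7 − 7 = 0 (mod 8).
    Reduce coefficients mod 8: 5·t ≡ 0 (mod 8).
    The inverse of 5 mod 8 is 5 (since 5·5 = 25 = 3·8 + 1), so t ≡ 5·0 = 0 ≡ 0 (mod 8).
    Then x = 7 + 13·0 = 7, valid modulo lcm(13, 8) = 104: x ≡ 7 (mod 104).
  Combine with x ≡ 0 (mod 7): since gcd(104, 7) = 1, we get a unique residue mod 728.
    Write x = 7 + 104·t and substitute into x ≡ 0 (mod 7): 104·t ≡ 0 − 7 = -7 (mod 7).
    Reduce coefficients mod 7: 6·t ≡ 0 (mod 7).
    The inverse of 6 mod 7 is 6 (since 6·6 = 36 = 5·7 + 1), so t ≡ 6·0 = 0 ≡ 0 (mod 7).
    Then x = 7 + 104·0 = 7, valid modulo lcm(104, 7) = 728: x ≡ 7 (mod 728).
Verify: 7 mod 13 = 7 ✓, 7 mod 8 = 7 ✓, 7 mod 7 = 0 ✓.

x ≡ 7 (mod 728).


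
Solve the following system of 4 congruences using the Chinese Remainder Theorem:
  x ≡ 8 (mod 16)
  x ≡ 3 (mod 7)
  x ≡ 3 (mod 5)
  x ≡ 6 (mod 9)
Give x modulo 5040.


Product of moduli M = 16 · 7 · 5 · 9 = 5040.
Merge one congruence at a time:
  Start: x ≡ 8 (mod 16).
  Combine with x ≡ 3 (mod 7); new modulus lcm = 112.
    Write x = 8 + 16·t and substitute into x ≡ 3 (mod 7): 16·t ≡ 3 − 8 = -5 (mod 7).
    Reduce coefficients mod 7: 2·t ≡ 2 (mod 7).
    The inverse of 2 mod 7 is 4 (since 2·4 = 8 = 1·7 + 1), so t ≡ 4·2 = 8 ≡ 1 (mod 7).
    Then x = 8 + 16·1 = 24, valid modulo lcm(16, 7) = 112: x ≡ 24 (mod 112).
  Combine with x ≡ 3 (mod 5); new modulus lcm = 560.
    Write x = 24 + 112·t and substitute into x ≡ 3 (mod 5): 112·t ≡ 3 − 24 = -21 (mod 5).
    Reduce coefficients mod 5: 2·t ≡ 4 (mod 5).
    The inverse of 2 mod 5 is 3 (since 2·3 = 6 = 1·5 + 1), so t ≡ 3·4 = 12 ≡ 2 (mod 5).
    Then x = 24 + 112·2 = 248, valid modulo lcm(112, 5) = 560: x ≡ 248 (mod 560).
  Combine with x ≡ 6 (mod 9); new modulus lcm = 5040.
    Write x = 248 + 560·t and substitute into x ≡ 6 (mod 9): 560·t ≡ 6 − 248 = -242 (mod 9).
    Reduce coefficients mod 9: 2·t ≡ 1 (mod 9).
    The inverse of 2 mod 9 is 5 (since 2·5 = 10 = 1·9 + 1), so t ≡ 5·1 = 5 ≡ 5 (mod 9).
    Then x = 248 + 560·5 = 3048, valid modulo lcm(560, 9) = 5040: x ≡ 3048 (mod 5040).
Verify against each original: 3048 mod 16 = 8, 3048 mod 7 = 3, 3048 mod 5 = 3, 3048 mod 9 = 6.

x ≡ 3048 (mod 5040).


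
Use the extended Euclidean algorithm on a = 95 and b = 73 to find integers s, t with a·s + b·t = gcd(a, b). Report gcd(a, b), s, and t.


Euclidean algorithm on (95, 73) — divide until remainder is 0:
  95 = 1 · 73 + 22
  73 = 3 · 22 + 7
  22 = 3 · 7 + 1
  7 = 7 · 1 + 0
gcd(95, 73) = 1.
Track Bezout coefficients alongside the remainders: start with r₀ = 95 = a·1 + b·0 (s = 1, t = 0) and r₁ = 73 = a·0 + b·1 (s = 0, t = 1); each new remainder r_{k+1} = r_{k-1} − q_k·r_k inherits s_{k+1} = s_{k-1} − q_k·s_k, t_{k+1} = t_{k-1} − q_k·t_k, so r_k = a·s_k + b·t_k at every step:
  q = 1: r = 22, s = 1 − 1·0 = 1, t = 0 − 1·1 = -1  (check: 95·1 + 73·(-1) = 22)
  q = 3: r = 7, s = 0 − 3·1 = -3, t = 1 − 3·(-1) = 4  (check: 95·(-3) + 73·4 = 7)
  q = 3: r = 1, s = 1 − 3·(-3) = 10, t = -1 − 3·4 = -13  (check: 95·10 + 73·(-13) = 1)
The row with r = 1 (the gcd) gives the Bezout coefficients s = 10, t = -13.
Result: 95 · (10) + 73 · (-13) = 1.

gcd(95, 73) = 1; s = 10, t = -13 (check: 95·10 + 73·(-13) = 1).


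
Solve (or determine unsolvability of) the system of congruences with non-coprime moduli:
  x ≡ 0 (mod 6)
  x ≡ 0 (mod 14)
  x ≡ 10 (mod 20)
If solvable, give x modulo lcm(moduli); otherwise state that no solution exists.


Moduli 6, 14, 20 are not pairwise coprime, so CRT works modulo lcm(m_i) when all pairwise compatibility conditions hold.
Pairwise compatibility: gcd(m_i, m_j) must divide a_i - a_j for every pair.
Merge one congruence at a time:
  Start: x ≡ 0 (mod 6).
  Combine with x ≡ 0 (mod 14): gcd(6, 14) = 2; 0 - 0 = 0, which IS divisible by 2, so compatible.
    Write x = 0 + 6·t and substitute into x ≡ 0 (mod 14): 6·t ≡ 0 − 0 = 0 (mod 14).
    Divide the congruence (and modulus) by g = 2: 3·t ≡ 0 (mod 7).
    The inverse of 3 mod 7 is 5 (since 3·5 = 15 = 2·7 + 1), so t ≡ 5·0 = 0 ≡ 0 (mod 7).
    Then x = 0 + 6·0 = 0, valid modulo lcm(6, 14) = 42: x ≡ 0 (mod 42).
  Combine with x ≡ 10 (mod 20): gcd(42, 20) = 2; 10 - 0 = 10, which IS divisible by 2, so compatible.
    Write x = 0 + 42·t and substitute into x ≡ 10 (mod 20): 42·t ≡ 10 − 0 = 10 (mod 20).
    Divide the congruence (and modulus) by g = 2: 21·t ≡ 5 (mod 10).
    Reduce coefficients mod 10: 1·t ≡ 5 (mod 10).
    So t ≡ 5 (mod 10).
    Then x = 0 + 42·5 = 210, valid modulo lcm(42, 20) = 420: x ≡ 210 (mod 420).
Verify: 210 mod 6 = 0, 210 mod 14 = 0, 210 mod 20 = 10.

x ≡ 210 (mod 420).


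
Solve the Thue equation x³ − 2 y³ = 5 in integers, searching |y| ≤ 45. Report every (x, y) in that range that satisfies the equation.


The equation is x³ - 2y³ = 5. For fixed y, x³ = 2·y³ + 5, so a solution requires the RHS to be a perfect cube.
Strategy: iterate y from -45 to 45, compute RHS = 2·y³ + 5, and check whether it is a (positive or negative) perfect cube.
Check small values of y:
  y = 0: RHS = 5 is not a perfect cube.
  y = 1: RHS = 7 is not a perfect cube.
  y = -1: RHS = 3 is not a perfect cube.
  y = 2: RHS = 21 is not a perfect cube.
  y = -2: RHS = -11 is not a perfect cube.
  y = 3: RHS = 59 is not a perfect cube.
  y = -3: RHS = -49 is not a perfect cube.
Continuing the search up to |y| = 45 finds no solutions either.
No (x, y) in the scanned range satisfies the equation.

No integer solutions with |y| ≤ 45.


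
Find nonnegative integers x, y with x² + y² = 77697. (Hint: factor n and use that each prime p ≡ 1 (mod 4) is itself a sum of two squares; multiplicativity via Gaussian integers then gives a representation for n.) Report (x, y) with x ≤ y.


Step 1: Factor n = 77697 = 3^2 · 89 · 97.
Step 2: Check the mod-4 condition on each prime factor: 3 ≡ 3 (mod 4), exponent 2 (must be even); 89 ≡ 1 (mod 4), exponent 1; 97 ≡ 1 (mod 4), exponent 1.
All primes ≡ 3 (mod 4) appear to even exponent (or don't appear), so by the two-squares theorem n IS expressible as a sum of two squares.
Step 3: Build a representation. Group n = k² · m with k = 3 and m = 89 · 97 = 8633 (a product of primes ≡ 1 (mod 4)); a representation of m scales to one of n via (k·x)² + (k·y)² = k²(x² + y²). Each prime p ≡ 1 (mod 4) is itself a sum of two squares; find a² by testing p − a² for a perfect square:
  89: 89 − 1² = 88, 89 − 2² = 85, 89 − 3² = 80, 89 − 4² = 73, 89 − 5² = 64 = 8² ⇒ 89 = 5² + 8².
  97: 97 − 1² = 96, 97 − 2² = 93, 97 − 3² = 88, 97 − 4² = 81 = 9² ⇒ 97 = 4² + 9².
  Combine using the Brahmagupta–Fibonacci identity (a² + b²)(c² + d²) = (ac − bd)² + (ad + bc)² = (ac + bd)² + (ad − bc)²:
  89 · 97 = 8633: from (5² + 8²)(4² + 9²), take (5·4 − 8·9, 5·9 + 8·4) = (20 − 72, 45 + 32) = (-52, 77); dropping signs (only squares matter) gives (52, 77); check 52² + 77² = 2704 + 5929 = 8633 ✓.
  Scale by k = 3: (3·52, 3·77) = (156, 231).
Step 4: Order so x ≤ y and verify: 156² + 231² = 24336 + 53361 = 77697 = n. ✓

n = 77697 = 156² + 231² (one valid representation with x ≤ y).


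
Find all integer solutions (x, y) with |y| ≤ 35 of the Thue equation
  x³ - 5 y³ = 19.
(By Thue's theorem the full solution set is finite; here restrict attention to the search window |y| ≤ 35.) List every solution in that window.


The equation is x³ - 5y³ = 19. For fixed y, x³ = 5·y³ + 19, so a solution requires the RHS to be a perfect cube.
Strategy: iterate y from -35 to 35, compute RHS = 5·y³ + 19, and check whether it is a (positive or negative) perfect cube.
Check small values of y:
  y = 0: RHS = 19 is not a perfect cube.
  y = 1: RHS = 24 is not a perfect cube.
  y = -1: RHS = 14 is not a perfect cube.
  y = 2: RHS = 59 is not a perfect cube.
  y = -2: RHS = -21 is not a perfect cube.
  y = 3: RHS = 154 is not a perfect cube.
  y = -3: RHS = -116 is not a perfect cube.
Continuing the search up to |y| = 35 finds no solutions either.
No (x, y) in the scanned range satisfies the equation.

No integer solutions with |y| ≤ 35.


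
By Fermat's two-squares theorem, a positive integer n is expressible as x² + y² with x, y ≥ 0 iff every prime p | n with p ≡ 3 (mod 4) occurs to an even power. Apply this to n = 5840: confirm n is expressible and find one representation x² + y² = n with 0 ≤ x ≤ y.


Step 1: Factor n = 5840 = 2^4 · 5 · 73.
Step 2: Check the mod-4 condition on each prime factor: 2 = 2 (special); 5 ≡ 1 (mod 4), exponent 1; 73 ≡ 1 (mod 4), exponent 1.
All primes ≡ 3 (mod 4) appear to even exponent (or don't appear), so by the two-squares theorem n IS expressible as a sum of two squares.
Step 3: Build a representation. Group n = k² · m with k = 4 and m = 5 · 73 = 365 (a product of primes ≡ 1 (mod 4)); a representation of m scales to one of n via (k·x)² + (k·y)² = k²(x² + y²). Each prime p ≡ 1 (mod 4) is itself a sum of two squares; find a² by testing p − a² for a perfect square:
  5: 5 − 1² = 4 = 2² ⇒ 5 = 1² + 2².
  73: 73 − 1² = 72, 73 − 2² = 69, 73 − 3² = 64 = 8² ⇒ 73 = 3² + 8².
  Combine using the Brahmagupta–Fibonacci identity (a² + b²)(c² + d²) = (ac − bd)² + (ad + bc)² = (ac + bd)² + (ad − bc)²:
  5 · 73 = 365: from (1² + 2²)(3² + 8²), take (1·3 − 2·8, 1·8 + 2·3) = (3 − 16, 8 + 6) = (-13, 14); dropping signs (only squares matter) gives (13, 14); check 13² + 14² = 169 + 196 = 365 ✓.
  Scale by k = 4: (4·13, 4·14) = (52, 56).
Step 4: Order so x ≤ y and verify: 52² + 56² = 2704 + 3136 = 5840 = n. ✓

n = 5840 = 52² + 56² (one valid representation with x ≤ y).


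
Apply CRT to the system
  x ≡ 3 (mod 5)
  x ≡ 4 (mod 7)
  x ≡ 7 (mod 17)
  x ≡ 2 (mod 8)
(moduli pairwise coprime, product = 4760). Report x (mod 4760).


Product of moduli M = 5 · 7 · 17 · 8 = 4760.
Merge one congruence at a time:
  Start: x ≡ 3 (mod 5).
  Combine with x ≡ 4 (mod 7); new modulus lcm = 35.
    Write x = 3 + 5·t and substitute into x ≡ 4 (mod 7): 5·t ≡ 4 − 3 = 1 (mod 7).
    The inverse of 5 mod 7 is 3 (since 5·3 = 15 = 2·7 + 1), so t ≡ 3·1 = 3 ≡ 3 (mod 7).
    Then x = 3 + 5·3 = 18, valid modulo lcm(5, 7) = 35: x ≡ 18 (mod 35).
  Combine with x ≡ 7 (mod 17); new modulus lcm = 595.
    Write x = 18 + 35·t and substitute into x ≡ 7 (mod 17): 35·t ≡ 7 − 18 = -11 (mod 17).
    Reduce coefficients mod 17: 1·t ≡ 6 (mod 17).
    So t ≡ 6 (mod 17).
    Then x = 18 + 35·6 = 228, valid modulo lcm(35, 17) = 595: x ≡ 228 (mod 595).
  Combine with x ≡ 2 (mod 8); new modulus lcm = 4760.
    Write x = 228 + 595·t and substitute into x ≡ 2 (mod 8): 595·t ≡ 2 − 228 = -226 (mod 8).
    Reduce coefficients mod 8: 3·t ≡ 6 (mod 8).
    The inverse of 3 mod 8 is 3 (since 3·3 = 9 = 1·8 + 1), so t ≡ 3·6 = 18 ≡ 2 (mod 8).
    Then x = 228 + 595·2 = 1418, valid modulo lcm(595, 8) = 4760: x ≡ 1418 (mod 4760).
Verify against each original: 1418 mod 5 = 3, 1418 mod 7 = 4, 1418 mod 17 = 7, 1418 mod 8 = 2.

x ≡ 1418 (mod 4760).


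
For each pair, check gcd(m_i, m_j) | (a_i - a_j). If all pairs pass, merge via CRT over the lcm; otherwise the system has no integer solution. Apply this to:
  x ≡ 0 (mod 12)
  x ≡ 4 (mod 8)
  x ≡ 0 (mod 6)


Moduli 12, 8, 6 are not pairwise coprime, so CRT works modulo lcm(m_i) when all pairwise compatibility conditions hold.
Pairwise compatibility: gcd(m_i, m_j) must divide a_i - a_j for every pair.
Merge one congruence at a time:
  Start: x ≡ 0 (mod 12).
  Combine with x ≡ 4 (mod 8): gcd(12, 8) = 4; 4 - 0 = 4, which IS divisible by 4, so compatible.
    Write x = 0 + 12·t and substitute into x ≡ 4 (mod 8): 12·t ≡ 4 − 0 = 4 (mod 8).
    Divide the congruence (and modulus) by g = 4: 3·t ≡ 1 (mod 2).
    Reduce coefficients mod 2: 1·t ≡ 1 (mod 2).
    So t ≡ 1 (mod 2).
    Then x = 0 + 12·1 = 12, valid modulo lcm(12, 8) = 24: x ≡ 12 (mod 24).
  Combine with x ≡ 0 (mod 6): gcd(24, 6) = 6; 0 - 12 = -12, which IS divisible by 6, so compatible.
    Write x = 12 + 24·t and substitute into x ≡ 0 (mod 6): 24·t ≡ 0 − 12 = -12 (mod 6).
    Divide the congruence (and modulus) by g = 6: 4·t ≡ -2 (mod 1).
    Modulo 1 every t works; take t = 0.
    Then x = 12 + 24·0 = 12, valid modulo lcm(24, 6) = 24: x ≡ 12 (mod 24).
Verify: 12 mod 12 = 0, 12 mod 8 = 4, 12 mod 6 = 0.

x ≡ 12 (mod 24).


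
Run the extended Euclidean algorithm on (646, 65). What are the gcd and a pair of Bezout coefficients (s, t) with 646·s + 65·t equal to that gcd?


Euclidean algorithm on (646, 65) — divide until remainder is 0:
  646 = 9 · 65 + 61
  65 = 1 · 61 + 4
  61 = 15 · 4 + 1
  4 = 4 · 1 + 0
gcd(646, 65) = 1.
Track Bezout coefficients alongside the remainders: start with r₀ = 646 = a·1 + b·0 (s = 1, t = 0) and r₁ = 65 = a·0 + b·1 (s = 0, t = 1); each new remainder r_{k+1} = r_{k-1} − q_k·r_k inherits s_{k+1} = s_{k-1} − q_k·s_k, t_{k+1} = t_{k-1} − q_k·t_k, so r_k = a·s_k + b·t_k at every step:
  q = 9: r = 61, s = 1 − 9·0 = 1, t = 0 − 9·1 = -9  (check: 646·1 + 65·(-9) = 61)
  q = 1: r = 4, s = 0 − 1·1 = -1, t = 1 − 1·(-9) = 10  (check: 646·(-1) + 65·10 = 4)
  q = 15: r = 1, s = 1 − 15·(-1) = 16, t = -9 − 15·10 = -159  (check: 646·16 + 65·(-159) = 1)
The row with r = 1 (the gcd) gives the Bezout coefficients s = 16, t = -159.
Result: 646 · (16) + 65 · (-159) = 1.

gcd(646, 65) = 1; s = 16, t = -159 (check: 646·16 + 65·(-159) = 1).


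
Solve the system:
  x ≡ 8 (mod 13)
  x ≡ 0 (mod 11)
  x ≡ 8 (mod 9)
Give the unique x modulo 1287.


Moduli 13, 11, 9 are pairwise coprime; by CRT there is a unique solution modulo M = 13 · 11 · 9 = 1287.
Solve pairwise, accumulating the modulus:
  Start with x ≡ 8 (mod 13).
  Combine with x ≡ 0 (mod 11): since gcd(13, 11) = 1, we get a unique residue mod 143.
    Write x = 8 + 13·t and substitute into x ≡ 0 (mod 11): 13·t ≡ 0 − 8 = -8 (mod 11).
    Reduce coefficients mod 11: 2·t ≡ 3 (mod 11).
    The inverse of 2 mod 11 is 6 (since 2·6 = 12 = 1·11 + 1), so t ≡ 6·3 = 18 ≡ 7 (mod 11).
    Then x = 8 + 13·7 = 99, valid modulo lcm(13, 11) = 143: x ≡ 99 (mod 143).
  Combine with x ≡ 8 (mod 9): since gcd(143, 9) = 1, we get a unique residue mod 1287.
    Write x = 99 + 143·t and substitute into x ≡ 8 (mod 9): 143·t ≡ 8 − 99 = -91 (mod 9).
    Reduce coefficients mod 9: 8·t ≡ 8 (mod 9).
    The inverse of 8 mod 9 is 8 (since 8·8 = 64 = 7·9 + 1), so t ≡ 8·8 = 64 ≡ 1 (mod 9).
    Then x = 99 + 143·1 = 242, valid modulo lcm(143, 9) = 1287: x ≡ 242 (mod 1287).
Verify: 242 mod 13 = 8 ✓, 242 mod 11 = 0 ✓, 242 mod 9 = 8 ✓.

x ≡ 242 (mod 1287).


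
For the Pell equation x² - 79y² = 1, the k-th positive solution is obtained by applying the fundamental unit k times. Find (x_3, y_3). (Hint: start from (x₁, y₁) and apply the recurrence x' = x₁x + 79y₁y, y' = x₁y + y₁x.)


Step 1: Find the fundamental solution (x₁, y₁) of x² - 79y² = 1.
  Expand √79 as a continued fraction. a₀ = ⌊√79⌋ = 8; iterate m_{k+1} = d_k·a_k − m_k, d_{k+1} = (79 − m_{k+1}²)/d_k, a_{k+1} = ⌊(a₀ + m_{k+1})/d_{k+1}⌋ (starting m₀ = 0, d₀ = 1), with convergents p_k = a_k·p_{k-1} + p_{k-2}, q_k = a_k·q_{k-1} + q_{k-2} (p₋₁ = 1, q₋₁ = 0):
  k = 0: a₀ = 8; p₀/q₀ = 8/1; p₀² − 79·q₀² = 64 − 79 = -15.
  k = 1: m = 8, d = 15, a = ⌊(8 + 8)/15⌋ = 1; p/q = (1·8 + 1)/(1·1 + 0) = 9/1; p² − 79·q² = 81 − 79 = 2.
  k = 2: m = 7, d = 2, a = ⌊(8 + 7)/2⌋ = 7; p/q = (7·9 + 8)/(7·1 + 1) = 71/8; p² − 79·q² = 5041 − 5056 = -15.
  k = 3: m = 7, d = 15, a = ⌊(8 + 7)/15⌋ = 1; p/q = (1·71 + 9)/(1·8 + 1) = 80/9; p² − 79·q² = 6400 − 6399 = 1.
  The first convergent with p² − 79·q² = 1 gives the fundamental solution (x₁, y₁) = (80, 9).
Step 2: Apply the recurrence (x_{n+1}, y_{n+1}) = (x₁x_n + 79y₁y_n, x₁y_n + y₁x_n) repeatedly.
  From (x_1, y_1) = (80, 9): x_2 = 80·80 + 79·9·9 = 12799; y_2 = 80·9 + 9·80 = 1440.
  From (x_2, y_2) = (12799, 1440): x_3 = 80·12799 + 79·9·1440 = 2047760; y_3 = 80·1440 + 9·12799 = 230391.
Step 3: Verify x_3² - 79·y_3² = 4193321017600 - 4193321017599 = 1 (should be 1). ✓

(x_1, y_1) = (80, 9); (x_3, y_3) = (2047760, 230391).


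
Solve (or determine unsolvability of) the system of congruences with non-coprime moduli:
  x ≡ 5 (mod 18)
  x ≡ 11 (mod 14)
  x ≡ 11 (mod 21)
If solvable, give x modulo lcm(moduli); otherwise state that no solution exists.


Moduli 18, 14, 21 are not pairwise coprime, so CRT works modulo lcm(m_i) when all pairwise compatibility conditions hold.
Pairwise compatibility: gcd(m_i, m_j) must divide a_i - a_j for every pair.
Merge one congruence at a time:
  Start: x ≡ 5 (mod 18).
  Combine with x ≡ 11 (mod 14): gcd(18, 14) = 2; 11 - 5 = 6, which IS divisible by 2, so compatible.
    Write x = 5 + 18·t and substitute into x ≡ 11 (mod 14): 18·t ≡ 11 − 5 = 6 (mod 14).
    Divide the congruence (and modulus) by g = 2: 9·t ≡ 3 (mod 7).
    Reduce coefficients mod 7: 2·t ≡ 3 (mod 7).
    The inverse of 2 mod 7 is 4 (since 2·4 = 8 = 1·7 + 1), so t ≡ 4·3 = 12 ≡ 5 (mod 7).
    Then x = 5 + 18·5 = 95, valid modulo lcm(18, 14) = 126: x ≡ 95 (mod 126).
  Combine with x ≡ 11 (mod 21): gcd(126, 21) = 21; 11 - 95 = -84, which IS divisible by 21, so compatible.
    Write x = 95 + 126·t and substitute into x ≡ 11 (mod 21): 126·t ≡ 11 − 95 = -84 (mod 21).
    Divide the congruence (and modulus) by g = 21: 6·t ≡ -4 (mod 1).
    Modulo 1 every t works; take t = 0.
    Then x = 95 + 126·0 = 95, valid modulo lcm(126, 21) = 126: x ≡ 95 (mod 126).
Verify: 95 mod 18 = 5, 95 mod 14 = 11, 95 mod 21 = 11.

x ≡ 95 (mod 126).


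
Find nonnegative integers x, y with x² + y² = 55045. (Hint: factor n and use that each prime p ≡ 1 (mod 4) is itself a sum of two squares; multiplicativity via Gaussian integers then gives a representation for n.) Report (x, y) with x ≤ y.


Step 1: Factor n = 55045 = 5 · 101 · 109.
Step 2: Check the mod-4 condition on each prime factor: 5 ≡ 1 (mod 4), exponent 1; 101 ≡ 1 (mod 4), exponent 1; 109 ≡ 1 (mod 4), exponent 1.
All primes ≡ 3 (mod 4) appear to even exponent (or don't appear), so by the two-squares theorem n IS expressible as a sum of two squares.
Step 3: Build a representation. Here n = 5 · 101 · 109 is a product of primes ≡ 1 (mod 4). Each prime p ≡ 1 (mod 4) is itself a sum of two squares; find a² by testing p − a² for a perfect square:
  5: 5 − 1² = 4 = 2² ⇒ 5 = 1² + 2².
  101: 101 − 1² = 100 = 10² ⇒ 101 = 1² + 10².
  109: 109 − 1² = 108, 109 − 2² = 105, 109 − 3² = 100 = 10² ⇒ 109 = 3² + 10².
  Combine using the Brahmagupta–Fibonacci identity (a² + b²)(c² + d²) = (ac − bd)² + (ad + bc)² = (ac + bd)² + (ad − bc)²:
  5 · 101 = 505: from (1² + 2²)(1² + 10²), take (1·1 − 2·10, 1·10 + 2·1) = (1 − 20, 10 + 2) = (-19, 12); dropping signs (only squares matter) gives (19, 12); check 19² + 12² = 361 + 144 = 505 ✓.
  505 · 109 = 55045: from (19² + 12²)(3² + 10²), take (19·3 − 12·10, 19·10 + 12·3) = (57 − 120, 190 + 36) = (-63, 226); dropping signs (only squares matter) gives (63, 226); check 63² + 226² = 3969 + 51076 = 55045 ✓.
Step 4: Order so x ≤ y and verify: 63² + 226² = 3969 + 51076 = 55045 = n. ✓

n = 55045 = 63² + 226² (one valid representation with x ≤ y).


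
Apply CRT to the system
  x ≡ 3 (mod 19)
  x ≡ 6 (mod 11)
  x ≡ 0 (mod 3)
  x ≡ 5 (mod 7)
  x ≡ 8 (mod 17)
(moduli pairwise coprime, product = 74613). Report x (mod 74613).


Product of moduli M = 19 · 11 · 3 · 7 · 17 = 74613.
Merge one congruence at a time:
  Start: x ≡ 3 (mod 19).
  Combine with x ≡ 6 (mod 11); new modulus lcm = 209.
    Write x = 3 + 19·t and substitute into x ≡ 6 (mod 11): 19·t ≡ 6 − 3 = 3 (mod 11).
    Reduce coefficients mod 11: 8·t ≡ 3 (mod 11).
    The inverse of 8 mod 11 is 7 (since 8·7 = 56 = 5·11 + 1), so t ≡ 7·3 = 21 ≡ 10 (mod 11).
    Then x = 3 + 19·10 = 193, valid modulo lcm(19, 11) = 209: x ≡ 193 (mod 209).
  Combine with x ≡ 0 (mod 3); new modulus lcm = 627.
    Write x = 193 + 209·t and substitute into x ≡ 0 (mod 3): 209·t ≡ 0 − 193 = -193 (mod 3).
    Reduce coefficients mod 3: 2·t ≡ 2 (mod 3).
    The inverse of 2 mod 3 is 2 (since 2·2 = 4 = 1·3 + 1), so t ≡ 2·2 = 4 ≡ 1 (mod 3).
    Then x = 193 + 209·1 = 402, valid modulo lcm(209, 3) = 627: x ≡ 402 (mod 627).
  Combine with x ≡ 5 (mod 7); new modulus lcm = 4389.
    Write x = 402 + 627·t and substitute into x ≡ 5 (mod 7): 627·t ≡ 5 − 402 = -397 (mod 7).
    Reduce coefficients mod 7: 4·t ≡ 2 (mod 7).
    The inverse of 4 mod 7 is 2 (since 4·2 = 8 = 1·7 + 1), so t ≡ 2·2 = 4 ≡ 4 (mod 7).
    Then x = 402 + 627·4 = 2910, valid modulo lcm(627, 7) = 4389: x ≡ 2910 (mod 4389).
  Combine with x ≡ 8 (mod 17); new modulus lcm = 74613.
    Write x = 2910 + 4389·t and substitute into x ≡ 8 (mod 17): 4389·t ≡ 8 − 2910 = -2902 (mod 17).
    Reduce coefficients mod 17: 3·t ≡ 5 (mod 17).
    The inverse of 3 mod 17 is 6 (since 3·6 = 18 = 1·17 + 1), so t ≡ 6·5 = 30 ≡ 13 (mod 17).
    Then x = 2910 + 4389·13 = 59967, valid modulo lcm(4389, 17) = 74613: x ≡ 59967 (mod 74613).
Verify against each original: 59967 mod 19 = 3, 59967 mod 11 = 6, 59967 mod 3 = 0, 59967 mod 7 = 5, 59967 mod 17 = 8.

x ≡ 59967 (mod 74613).


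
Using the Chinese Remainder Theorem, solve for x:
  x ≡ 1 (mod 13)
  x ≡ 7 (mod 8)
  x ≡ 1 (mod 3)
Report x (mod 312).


Moduli 13, 8, 3 are pairwise coprime; by CRT there is a unique solution modulo M = 13 · 8 · 3 = 312.
Solve pairwise, accumulating the modulus:
  Start with x ≡ 1 (mod 13).
  Combine with x ≡ 7 (mod 8): since gcd(13, 8) = 1, we get a unique residue mod 104.
    Write x = 1 + 13·t and substitute into x ≡ 7 (mod 8): 13·t ≡ 7 − 1 = 6 (mod 8).
    Reduce coefficients mod 8: 5·t ≡ 6 (mod 8).
    The inverse of 5 mod 8 is 5 (since 5·5 = 25 = 3·8 + 1), so t ≡ 5·6 = 30 ≡ 6 (mod 8).
    Then x = 1 + 13·6 = 79, valid modulo lcm(13, 8) = 104: x ≡ 79 (mod 104).
  Combine with x ≡ 1 (mod 3): since gcd(104, 3) = 1, we get a unique residue mod 312.
    Write x = 79 + 104·t and substitute into x ≡ 1 (mod 3): 104·t ≡ 1 − 79 = -78 (mod 3).
    Reduce coefficients mod 3: 2·t ≡ 0 (mod 3).
    The inverse of 2 mod 3 is 2 (since 2·2 = 4 = 1·3 + 1), so t ≡ 2·0 = 0 ≡ 0 (mod 3).
    Then x = 79 + 104·0 = 79, valid modulo lcm(104, 3) = 312: x ≡ 79 (mod 312).
Verify: 79 mod 13 = 1 ✓, 79 mod 8 = 7 ✓, 79 mod 3 = 1 ✓.

x ≡ 79 (mod 312).


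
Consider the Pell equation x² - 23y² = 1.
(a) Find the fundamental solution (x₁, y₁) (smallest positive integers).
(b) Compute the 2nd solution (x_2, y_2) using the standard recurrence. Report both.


Step 1: Find the fundamental solution (x₁, y₁) of x² - 23y² = 1.
  Expand √23 as a continued fraction. a₀ = ⌊√23⌋ = 4; iterate m_{k+1} = d_k·a_k − m_k, d_{k+1} = (23 − m_{k+1}²)/d_k, a_{k+1} = ⌊(a₀ + m_{k+1})/d_{k+1}⌋ (starting m₀ = 0, d₀ = 1), with convergents p_k = a_k·p_{k-1} + p_{k-2}, q_k = a_k·q_{k-1} + q_{k-2} (p₋₁ = 1, q₋₁ = 0):
  k = 0: a₀ = 4; p₀/q₀ = 4/1; p₀² − 23·q₀² = 16 − 23 = -7.
  k = 1: m = 4, d = 7, a = ⌊(4 + 4)/7⌋ = 1; p/q = (1·4 + 1)/(1·1 + 0) = 5/1; p² − 23·q² = 25 − 23 = 2.
  k = 2: m = 3, d = 2, a = ⌊(4 + 3)/2⌋ = 3; p/q = (3·5 + 4)/(3·1 + 1) = 19/4; p² − 23·q² = 361 − 368 = -7.
  k = 3: m = 3, d = 7, a = ⌊(4 + 3)/7⌋ = 1; p/q = (1·19 + 5)/(1·4 + 1) = 24/5; p² − 23·q² = 576 − 575 = 1.
  The first convergent with p² − 23·q² = 1 gives the fundamental solution (x₁, y₁) = (24, 5).
Step 2: Apply the recurrence (x_{n+1}, y_{n+1}) = (x₁x_n + 23y₁y_n, x₁y_n + y₁x_n) repeatedly.
  From (x_1, y_1) = (24, 5): x_2 = 24·24 + 23·5·5 = 1151; y_2 = 24·5 + 5·24 = 240.
Step 3: Verify x_2² - 23·y_2² = 1324801 - 1324800 = 1 (should be 1). ✓

(x_1, y_1) = (24, 5); (x_2, y_2) = (1151, 240).


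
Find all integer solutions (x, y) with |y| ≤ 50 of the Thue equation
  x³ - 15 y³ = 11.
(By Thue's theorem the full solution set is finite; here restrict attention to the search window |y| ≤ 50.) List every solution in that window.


The equation is x³ - 15y³ = 11. For fixed y, x³ = 15·y³ + 11, so a solution requires the RHS to be a perfect cube.
Strategy: iterate y from -50 to 50, compute RHS = 15·y³ + 11, and check whether it is a (positive or negative) perfect cube.
Check small values of y:
  y = 0: RHS = 11 is not a perfect cube.
  y = 1: RHS = 26 is not a perfect cube.
  y = -1: RHS = -4 is not a perfect cube.
  y = 2: RHS = 131 is not a perfect cube.
  y = -2: RHS = -109 is not a perfect cube.
  y = 3: RHS = 416 is not a perfect cube.
  y = -3: RHS = -394 is not a perfect cube.
Continuing the search up to |y| = 50 finds no solutions either.
No (x, y) in the scanned range satisfies the equation.

No integer solutions with |y| ≤ 50.


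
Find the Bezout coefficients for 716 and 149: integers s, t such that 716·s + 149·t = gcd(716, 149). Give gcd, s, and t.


Euclidean algorithm on (716, 149) — divide until remainder is 0:
  716 = 4 · 149 + 120
  149 = 1 · 120 + 29
  120 = 4 · 29 + 4
  29 = 7 · 4 + 1
  4 = 4 · 1 + 0
gcd(716, 149) = 1.
Track Bezout coefficients alongside the remainders: start with r₀ = 716 = a·1 + b·0 (s = 1, t = 0) and r₁ = 149 = a·0 + b·1 (s = 0, t = 1); each new remainder r_{k+1} = r_{k-1} − q_k·r_k inherits s_{k+1} = s_{k-1} − q_k·s_k, t_{k+1} = t_{k-1} − q_k·t_k, so r_k = a·s_k + b·t_k at every step:
  q = 4: r = 120, s = 1 − 4·0 = 1, t = 0 − 4·1 = -4  (check: 716·1 + 149·(-4) = 120)
  q = 1: r = 29, s = 0 − 1·1 = -1, t = 1 − 1·(-4) = 5  (check: 716·(-1) + 149·5 = 29)
  q = 4: r = 4, s = 1 − 4·(-1) = 5, t = -4 − 4·5 = -24  (check: 716·5 + 149·(-24) = 4)
  q = 7: r = 1, s = -1 − 7·5 = -36, t = 5 − 7·(-24) = 173  (check: 716·(-36) + 149·173 = 1)
The row with r = 1 (the gcd) gives the Bezout coefficients s = -36, t = 173.
Result: 716 · (-36) + 149 · (173) = 1.

gcd(716, 149) = 1; s = -36, t = 173 (check: 716·(-36) + 149·173 = 1).


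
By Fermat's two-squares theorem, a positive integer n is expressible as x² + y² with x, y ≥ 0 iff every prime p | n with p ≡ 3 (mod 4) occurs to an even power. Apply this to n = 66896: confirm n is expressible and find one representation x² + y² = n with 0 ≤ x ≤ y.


Step 1: Factor n = 66896 = 2^4 · 37 · 113.
Step 2: Check the mod-4 condition on each prime factor: 2 = 2 (special); 37 ≡ 1 (mod 4), exponent 1; 113 ≡ 1 (mod 4), exponent 1.
All primes ≡ 3 (mod 4) appear to even exponent (or don't appear), so by the two-squares theorem n IS expressible as a sum of two squares.
Step 3: Build a representation. Group n = k² · m with k = 4 and m = 37 · 113 = 4181 (a product of primes ≡ 1 (mod 4)); a representation of m scales to one of n via (k·x)² + (k·y)² = k²(x² + y²). Each prime p ≡ 1 (mod 4) is itself a sum of two squares; find a² by testing p − a² for a perfect square:
  37: 37 − 1² = 36 = 6² ⇒ 37 = 1² + 6².
  113: 113 − 1² = 112, 113 − 2² = 109, 113 − 3² = 104, 113 − 4² = 97, 113 − 5² = 88, 113 − 6² = 77, 113 − 7² = 64 = 8² ⇒ 113 = 7² + 8².
  Combine using the Brahmagupta–Fibonacci identity (a² + b²)(c² + d²) = (ac − bd)² + (ad + bc)² = (ac + bd)² + (ad − bc)²:
  37 · 113 = 4181: from (1² + 6²)(7² + 8²), take (1·7 − 6·8, 1·8 + 6·7) = (7 − 48, 8 + 42) = (-41, 50); dropping signs (only squares matter) gives (41, 50); check 41² + 50² = 1681 + 2500 = 4181 ✓.
  Scale by k = 4: (4·41, 4·50) = (164, 200).
Step 4: Order so x ≤ y and verify: 164² + 200² = 26896 + 40000 = 66896 = n. ✓

n = 66896 = 164² + 200² (one valid representation with x ≤ y).
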